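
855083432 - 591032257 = 264051175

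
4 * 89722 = 358888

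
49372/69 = 715 + 37/69 ≈ 715.54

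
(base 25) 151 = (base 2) 1011101111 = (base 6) 3251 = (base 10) 751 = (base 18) 25d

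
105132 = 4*26283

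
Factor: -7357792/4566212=-1*2^3*7^(-2)*13^1*23^1*769^1*23297^(-1)=-1839448/1141553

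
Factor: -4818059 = -1 * 269^1 * 17911^1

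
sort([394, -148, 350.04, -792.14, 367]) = [-792.14, -148, 350.04, 367, 394]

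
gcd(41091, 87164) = 1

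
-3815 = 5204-9019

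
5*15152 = 75760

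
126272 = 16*7892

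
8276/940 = 2069/235 ≈ 8.80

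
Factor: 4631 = 11^1 * 421^1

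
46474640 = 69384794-22910154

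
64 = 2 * 32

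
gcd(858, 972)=6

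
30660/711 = 43 + 29/237 ≈ 43.12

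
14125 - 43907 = -29782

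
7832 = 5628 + 2204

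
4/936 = 1/234 ≈ 0.00427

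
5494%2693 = 108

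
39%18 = 3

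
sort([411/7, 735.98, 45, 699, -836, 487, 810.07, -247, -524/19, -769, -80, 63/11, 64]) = [-836, -769, -247, -80, -524/19, 63/11, 45, 411/7, 64, 487, 699, 735.98, 810.07]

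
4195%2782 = 1413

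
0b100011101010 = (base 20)5e2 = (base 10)2282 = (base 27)33e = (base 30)2g2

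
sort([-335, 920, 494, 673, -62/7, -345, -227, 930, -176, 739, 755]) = [-345, -335, -227, -176, -62/7, 494, 673, 739, 755, 920, 930]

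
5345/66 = 80 + 65/66 ≈ 80.98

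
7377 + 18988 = 26365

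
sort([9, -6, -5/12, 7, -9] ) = [-9, -6, -5/12, 7, 9] 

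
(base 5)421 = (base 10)111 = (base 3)11010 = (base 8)157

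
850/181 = 4 + 126/181 ≈ 4.70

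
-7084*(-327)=2316468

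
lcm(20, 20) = 20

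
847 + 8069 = 8916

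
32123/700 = 4589/100 = 45.89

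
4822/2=2411=2411.00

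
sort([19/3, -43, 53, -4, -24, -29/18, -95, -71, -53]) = [-95, -71, -53, -43, -24, -4, -29/18, 19/3, 53]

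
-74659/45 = -1659-4/45 ≈ -1659.09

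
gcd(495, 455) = 5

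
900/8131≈0.111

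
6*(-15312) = -91872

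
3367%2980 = 387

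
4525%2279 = 2246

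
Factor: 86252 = 2^2 * 21563^1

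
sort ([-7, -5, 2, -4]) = [-7, -5, -4, 2]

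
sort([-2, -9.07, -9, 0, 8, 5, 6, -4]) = [-9.07, -9, -4, -2, 0, 5, 6, 8]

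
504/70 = 7 + 1/5 = 7.20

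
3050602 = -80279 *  (-38)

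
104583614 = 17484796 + 87098818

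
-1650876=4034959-5685835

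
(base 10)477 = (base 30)fr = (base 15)21c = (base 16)1dd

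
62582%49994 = 12588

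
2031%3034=2031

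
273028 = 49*5572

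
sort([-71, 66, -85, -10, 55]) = [-85, -71, -10, 55, 66]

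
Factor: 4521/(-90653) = -1*3^1*11^1*137^1*269^(-1)*337^(-1)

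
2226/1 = 2226 = 2226.00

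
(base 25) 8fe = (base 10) 5389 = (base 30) 5tj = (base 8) 12415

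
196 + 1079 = 1275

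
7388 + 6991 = 14379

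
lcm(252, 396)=2772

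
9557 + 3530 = 13087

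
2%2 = 0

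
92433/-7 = -13204 - 5/7 ≈ -13204.71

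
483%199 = 85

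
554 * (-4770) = -2642580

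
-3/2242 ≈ -0.00134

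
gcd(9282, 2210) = 442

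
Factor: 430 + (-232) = 2^1 * 3^2 * 11^1 = 198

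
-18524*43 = -796532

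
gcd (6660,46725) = 15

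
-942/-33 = 314/11 ≈ 28.55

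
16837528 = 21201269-4363741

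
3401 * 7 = 23807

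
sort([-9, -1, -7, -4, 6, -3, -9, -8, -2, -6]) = [-9, -9, -8, -7, -6, -4, -3, -2, -1, 6]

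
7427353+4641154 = 12068507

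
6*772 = 4632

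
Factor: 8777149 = 8777149^1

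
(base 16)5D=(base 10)93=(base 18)53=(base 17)58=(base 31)30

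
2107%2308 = 2107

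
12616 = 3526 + 9090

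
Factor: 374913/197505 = 3^(-1) * 5^(-1) * 19^(-1) * 541^1 = 541/285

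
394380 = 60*6573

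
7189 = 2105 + 5084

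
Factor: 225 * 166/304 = 2^(-3) * 3^2 * 5^2 * 19^(-1) * 83^1 = 18675/152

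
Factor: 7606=2^1 * 3803^1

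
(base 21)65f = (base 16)ace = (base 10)2766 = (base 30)326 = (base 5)42031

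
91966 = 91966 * 1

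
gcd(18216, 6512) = 88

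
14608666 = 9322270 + 5286396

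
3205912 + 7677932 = 10883844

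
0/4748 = 0 = 0.00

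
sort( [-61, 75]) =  [-61, 75]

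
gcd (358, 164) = 2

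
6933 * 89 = 617037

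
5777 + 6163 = 11940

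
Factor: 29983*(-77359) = -1*29983^1*77359^1 = -2319454897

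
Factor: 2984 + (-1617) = 1367^1 = 1367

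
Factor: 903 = 3^1 * 7^1 * 43^1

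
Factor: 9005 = 5^1*1801^1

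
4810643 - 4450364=360279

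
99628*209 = 20822252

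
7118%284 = 18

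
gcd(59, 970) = 1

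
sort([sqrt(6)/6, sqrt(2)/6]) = [sqrt(2)/6, sqrt(6)/6]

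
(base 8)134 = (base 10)92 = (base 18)52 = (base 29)35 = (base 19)4g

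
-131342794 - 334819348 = -466162142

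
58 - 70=-12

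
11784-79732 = -67948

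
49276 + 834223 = 883499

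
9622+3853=13475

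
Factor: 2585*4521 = 3^1*5^1*11^2*47^1*137^1 = 11686785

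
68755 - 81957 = -13202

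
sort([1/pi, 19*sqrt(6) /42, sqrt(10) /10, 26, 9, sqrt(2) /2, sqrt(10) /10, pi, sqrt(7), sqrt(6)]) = [sqrt(10) /10, sqrt(10) /10, 1/pi, sqrt(2) /2, 19*sqrt(6) /42, sqrt(6), sqrt(7), pi, 9, 26]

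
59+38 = 97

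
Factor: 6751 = 43^1 * 157^1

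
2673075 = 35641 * 75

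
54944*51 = 2802144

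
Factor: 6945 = 3^1 * 5^1 * 463^1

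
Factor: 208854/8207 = 2^1*3^2*29^(-1)*41^1 = 738/29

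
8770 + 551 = 9321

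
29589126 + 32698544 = 62287670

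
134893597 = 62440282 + 72453315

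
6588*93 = 612684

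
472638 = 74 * 6387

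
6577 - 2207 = 4370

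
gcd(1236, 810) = 6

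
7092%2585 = 1922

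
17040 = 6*2840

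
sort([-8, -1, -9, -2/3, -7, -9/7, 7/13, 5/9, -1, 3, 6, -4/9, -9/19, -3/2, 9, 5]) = [-9, -8, -7, -3/2, -9/7, -1, -1, -2/3, -9/19, -4/9, 7/13, 5/9, 3, 5, 6, 9]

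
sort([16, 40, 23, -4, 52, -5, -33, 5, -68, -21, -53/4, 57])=[-68, -33, -21, -53/4, -5, -4, 5, 16, 23, 40, 52, 57]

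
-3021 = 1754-4775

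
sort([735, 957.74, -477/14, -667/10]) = [-667/10, -477/14, 735, 957.74]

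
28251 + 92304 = 120555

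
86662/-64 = -1354 - 3/32 ≈ -1354.09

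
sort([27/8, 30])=[27/8, 30]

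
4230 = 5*846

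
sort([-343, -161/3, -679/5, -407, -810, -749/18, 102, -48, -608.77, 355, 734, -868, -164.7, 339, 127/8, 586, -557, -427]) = [-868, -810, -608.77, -557, -427, -407, -343, -164.7, -679/5, -161/3, -48, -749/18, 127/8, 102, 339, 355, 586, 734]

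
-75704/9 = -8411-5/9 ≈ -8411.56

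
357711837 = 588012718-230300881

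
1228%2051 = 1228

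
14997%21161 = 14997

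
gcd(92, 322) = 46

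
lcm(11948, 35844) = 35844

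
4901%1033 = 769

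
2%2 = 0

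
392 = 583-191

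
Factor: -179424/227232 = -1*3^(-1)*7^1*89^1*263^(-1) = -623/789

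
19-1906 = -1887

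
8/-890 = -4/445 ≈ -0.00899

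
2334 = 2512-178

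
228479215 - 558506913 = -330027698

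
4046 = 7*578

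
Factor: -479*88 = -1*2^3*11^1*479^1 = -42152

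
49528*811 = 40167208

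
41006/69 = 594 + 20/69 ≈ 594.29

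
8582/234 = 4291/117 ≈ 36.68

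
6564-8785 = -2221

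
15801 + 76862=92663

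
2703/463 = 5 + 388/463 ≈ 5.84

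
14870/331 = 44 + 306/331 ≈ 44.92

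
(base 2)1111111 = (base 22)5h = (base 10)127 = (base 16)7f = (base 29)4b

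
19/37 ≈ 0.514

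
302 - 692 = -390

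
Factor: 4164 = 2^2 * 3^1 * 347^1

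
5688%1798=294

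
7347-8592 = -1245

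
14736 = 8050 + 6686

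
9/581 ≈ 0.0155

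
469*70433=33033077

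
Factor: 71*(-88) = -1*2^3*11^1*71^1 = -6248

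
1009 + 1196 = 2205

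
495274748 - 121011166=374263582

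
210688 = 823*256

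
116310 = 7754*15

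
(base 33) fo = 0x207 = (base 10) 519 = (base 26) jp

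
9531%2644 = 1599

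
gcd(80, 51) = 1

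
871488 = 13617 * 64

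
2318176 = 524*4424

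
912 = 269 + 643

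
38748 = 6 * 6458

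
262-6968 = -6706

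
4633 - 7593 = -2960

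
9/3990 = 3/1330≈0.00226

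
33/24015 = 11/8005 ≈ 0.00137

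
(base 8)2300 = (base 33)13s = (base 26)1kk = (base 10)1216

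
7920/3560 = 198/89 ≈ 2.22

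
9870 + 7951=17821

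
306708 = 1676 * 183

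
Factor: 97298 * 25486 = 2^2 * 12743^1 * 48649^1 = 2479736828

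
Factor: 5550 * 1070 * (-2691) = -1 * 2^2 * 3^3 * 5^3 * 13^1 * 23^1 * 37^1 * 107^1 = -15980503500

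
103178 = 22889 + 80289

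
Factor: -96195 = -1 * 3^1 * 5^1 * 11^2 * 53^1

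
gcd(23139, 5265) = 27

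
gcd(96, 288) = 96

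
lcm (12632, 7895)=63160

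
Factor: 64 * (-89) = -1 * 2^6 * 89^1 = -5696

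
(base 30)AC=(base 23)DD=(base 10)312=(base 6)1240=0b100111000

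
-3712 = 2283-5995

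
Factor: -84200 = -1 * 2^3 * 5^2 * 421^1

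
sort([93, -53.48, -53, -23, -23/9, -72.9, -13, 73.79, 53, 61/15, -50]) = [-72.9, -53.48, -53, -50, -23, -13, -23/9, 61/15, 53, 73.79, 93]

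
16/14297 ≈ 0.00112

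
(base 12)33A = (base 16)1DE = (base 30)FS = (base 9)581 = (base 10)478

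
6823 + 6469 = 13292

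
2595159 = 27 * 96117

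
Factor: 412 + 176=2^2 * 3^1 * 7^2=588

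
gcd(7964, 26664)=44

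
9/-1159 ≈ -0.00777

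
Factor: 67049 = 67049^1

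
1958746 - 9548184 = -7589438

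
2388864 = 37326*64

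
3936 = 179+3757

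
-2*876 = -1752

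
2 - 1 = 1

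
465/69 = 6 + 17/23 ≈ 6.74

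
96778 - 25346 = 71432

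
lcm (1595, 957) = 4785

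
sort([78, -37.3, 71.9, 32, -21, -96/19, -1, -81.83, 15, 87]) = [-81.83, -37.3, -21, -96/19, -1, 15, 32, 71.9, 78, 87]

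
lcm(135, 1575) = 4725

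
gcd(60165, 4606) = 7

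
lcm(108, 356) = 9612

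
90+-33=57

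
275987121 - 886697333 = -610710212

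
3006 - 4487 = -1481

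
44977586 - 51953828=-6976242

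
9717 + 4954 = 14671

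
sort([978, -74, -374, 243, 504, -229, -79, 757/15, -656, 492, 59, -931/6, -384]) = [-656, -384, -374, -229, -931/6, -79, -74, 757/15, 59, 243, 492, 504, 978]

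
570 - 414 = 156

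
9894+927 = 10821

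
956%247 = 215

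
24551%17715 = 6836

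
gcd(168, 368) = 8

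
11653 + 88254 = 99907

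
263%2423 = 263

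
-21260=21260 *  (-1)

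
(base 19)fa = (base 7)601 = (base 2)100100111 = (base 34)8n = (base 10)295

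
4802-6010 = -1208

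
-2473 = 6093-8566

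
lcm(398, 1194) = 1194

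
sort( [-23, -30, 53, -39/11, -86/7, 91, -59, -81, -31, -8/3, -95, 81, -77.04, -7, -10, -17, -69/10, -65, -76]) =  [-95, -81, -77.04, -76, -65, -59, -31, -30, -23, -17, -86/7, -10, -7, -69/10, -39/11, -8/3, 53, 81, 91]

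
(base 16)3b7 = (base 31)ul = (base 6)4223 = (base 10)951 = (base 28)15r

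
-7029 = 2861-9890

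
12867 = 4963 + 7904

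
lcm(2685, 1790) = 5370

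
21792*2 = 43584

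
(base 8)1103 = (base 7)1455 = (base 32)i3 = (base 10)579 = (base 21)16c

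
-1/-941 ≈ 0.00106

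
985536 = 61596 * 16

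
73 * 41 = 2993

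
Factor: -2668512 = -1 * 2^5 * 3^1 * 7^1 * 11^1 * 19^2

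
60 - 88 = -28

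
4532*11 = 49852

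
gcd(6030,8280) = 90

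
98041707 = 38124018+59917689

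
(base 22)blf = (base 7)22625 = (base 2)1011010101001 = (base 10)5801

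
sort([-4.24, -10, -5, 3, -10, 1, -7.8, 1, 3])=[-10, -10, -7.8, -5, -4.24, 1, 1, 3, 3]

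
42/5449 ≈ 0.00771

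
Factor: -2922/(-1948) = 2^(-1)*3^1 = 3/2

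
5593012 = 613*9124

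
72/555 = 24/185 ≈ 0.130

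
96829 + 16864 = 113693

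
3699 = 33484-29785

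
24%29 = 24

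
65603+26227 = 91830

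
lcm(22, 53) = 1166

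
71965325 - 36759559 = 35205766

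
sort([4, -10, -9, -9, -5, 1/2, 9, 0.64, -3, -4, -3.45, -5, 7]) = [-10, -9, -9, -5, -5, -4, -3.45, -3, 1/2, 0.64, 4, 7, 9]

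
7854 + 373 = 8227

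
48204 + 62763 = 110967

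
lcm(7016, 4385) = 35080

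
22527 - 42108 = -19581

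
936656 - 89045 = 847611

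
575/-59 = -9 - 44/59 ≈ -9.75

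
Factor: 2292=2^2 * 3^1 * 191^1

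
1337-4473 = -3136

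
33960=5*6792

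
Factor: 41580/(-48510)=-1 * 2^1 * 3^1 * 7^(-1)=-6/7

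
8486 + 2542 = 11028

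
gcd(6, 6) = 6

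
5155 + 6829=11984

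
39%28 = 11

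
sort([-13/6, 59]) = [-13/6, 59]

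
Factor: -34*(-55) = 2^1*5^1*11^1*17^1 = 1870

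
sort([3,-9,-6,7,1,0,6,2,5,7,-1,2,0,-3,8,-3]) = [-9,-6,-3,-3,-1,0,0,1,2,2,3,5,6,7,7,8]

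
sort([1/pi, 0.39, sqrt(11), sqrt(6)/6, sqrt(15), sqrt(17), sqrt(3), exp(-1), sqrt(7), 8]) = [1/pi, exp(-1), 0.39, sqrt(6)/6, sqrt(3), sqrt(7), sqrt(11), sqrt(15), sqrt(17), 8]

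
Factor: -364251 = -1 * 3^1 * 23^1 * 5279^1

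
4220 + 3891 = 8111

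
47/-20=-2 - 7/20=-2.35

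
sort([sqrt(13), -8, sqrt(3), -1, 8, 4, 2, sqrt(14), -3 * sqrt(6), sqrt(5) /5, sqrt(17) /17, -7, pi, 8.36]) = [-8, -3 * sqrt(6), -7, -1, sqrt(17) /17, sqrt(5) /5, sqrt(3), 2, pi, sqrt(13), sqrt(14), 4, 8, 8.36]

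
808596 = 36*22461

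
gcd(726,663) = 3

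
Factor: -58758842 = -1*2^1*29379421^1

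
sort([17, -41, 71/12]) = [-41, 71/12, 17]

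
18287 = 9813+8474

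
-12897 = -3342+-9555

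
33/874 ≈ 0.0378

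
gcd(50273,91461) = 1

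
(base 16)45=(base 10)69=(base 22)33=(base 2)1000101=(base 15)49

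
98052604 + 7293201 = 105345805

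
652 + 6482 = 7134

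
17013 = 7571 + 9442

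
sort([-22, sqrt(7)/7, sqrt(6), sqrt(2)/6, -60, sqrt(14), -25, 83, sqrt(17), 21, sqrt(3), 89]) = [-60, -25, -22, sqrt(2)/6, sqrt(7)/7, sqrt(3), sqrt(6), sqrt(14), sqrt(17), 21, 83, 89]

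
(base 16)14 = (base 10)20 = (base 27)k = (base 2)10100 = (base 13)17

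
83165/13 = 6397 + 4/13 ≈ 6397.31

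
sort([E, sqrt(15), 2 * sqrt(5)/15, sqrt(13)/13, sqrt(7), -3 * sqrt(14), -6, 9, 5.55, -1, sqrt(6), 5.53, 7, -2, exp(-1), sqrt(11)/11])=[-3 * sqrt(14), -6, -2, -1, sqrt(13)/13, 2 * sqrt(5)/15, sqrt(11)/11, exp(-1), sqrt(6), sqrt(7), E, sqrt(15), 5.53, 5.55, 7, 9]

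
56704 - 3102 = 53602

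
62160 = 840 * 74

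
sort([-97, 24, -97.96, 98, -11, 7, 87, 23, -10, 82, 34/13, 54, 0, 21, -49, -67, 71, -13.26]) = [-97.96, -97, -67, -49, -13.26, -11, -10, 0, 34/13, 7, 21, 23, 24, 54, 71, 82, 87, 98]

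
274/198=1 + 38/99 ≈ 1.38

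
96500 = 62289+34211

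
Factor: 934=2^1 * 467^1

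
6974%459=89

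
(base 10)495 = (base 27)i9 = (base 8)757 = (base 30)gf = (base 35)e5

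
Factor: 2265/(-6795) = -1 * 3^(-1) = -1/3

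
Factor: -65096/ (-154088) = 11^ (-1)*17^ (-1)*79^1 = 79/187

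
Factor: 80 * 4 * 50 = 2^7 * 5^3 = 16000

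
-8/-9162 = 4/4581 ≈ 0.000873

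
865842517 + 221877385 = 1087719902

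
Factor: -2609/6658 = -1 * 2^(-1) * 2609^1 * 3329^(-1)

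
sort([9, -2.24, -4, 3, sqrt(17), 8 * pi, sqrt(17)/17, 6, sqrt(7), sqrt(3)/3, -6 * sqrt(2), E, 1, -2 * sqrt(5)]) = [-6 * sqrt(2), -2 * sqrt(5), -4, -2.24, sqrt(17)/17, sqrt(3)/3, 1, sqrt(7), E, 3, sqrt(17), 6, 9, 8 * pi]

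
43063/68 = 633 + 19/68 ≈ 633.28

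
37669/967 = 38 + 923/967 ≈ 38.95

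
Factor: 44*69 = 2^2*3^1*11^1*23^1 = 3036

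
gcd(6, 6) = 6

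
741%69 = 51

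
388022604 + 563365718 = 951388322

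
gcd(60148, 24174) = 2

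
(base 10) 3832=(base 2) 111011111000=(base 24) 6fg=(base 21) 8ea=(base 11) 2974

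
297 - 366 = -69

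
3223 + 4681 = 7904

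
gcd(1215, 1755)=135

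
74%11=8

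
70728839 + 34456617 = 105185456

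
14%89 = 14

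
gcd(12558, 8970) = 1794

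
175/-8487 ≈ -0.0206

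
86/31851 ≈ 0.00270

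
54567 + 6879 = 61446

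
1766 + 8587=10353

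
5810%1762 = 524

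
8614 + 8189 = 16803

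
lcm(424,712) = 37736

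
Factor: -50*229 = -1*2^1*5^2*229^1 = -11450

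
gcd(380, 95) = 95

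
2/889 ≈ 0.00225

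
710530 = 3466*205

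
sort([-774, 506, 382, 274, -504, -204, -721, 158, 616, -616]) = [-774, -721, -616, -504, -204, 158, 274, 382, 506, 616]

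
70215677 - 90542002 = -20326325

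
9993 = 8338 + 1655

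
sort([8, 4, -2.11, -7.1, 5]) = [-7.1, -2.11, 4, 5, 8]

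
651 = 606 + 45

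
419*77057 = 32286883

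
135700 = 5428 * 25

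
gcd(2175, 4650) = 75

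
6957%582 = 555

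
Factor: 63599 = 63599^1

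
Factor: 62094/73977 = 2^1*79^1*131^1*24659^(-1) = 20698/24659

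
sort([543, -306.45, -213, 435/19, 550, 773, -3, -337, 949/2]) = [-337, -306.45, -213, -3, 435/19, 949/2, 543, 550, 773]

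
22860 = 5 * 4572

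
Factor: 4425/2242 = 2^(-1)*3^1*5^2*19^(-1) = 75/38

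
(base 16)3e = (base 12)52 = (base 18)38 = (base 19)35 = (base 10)62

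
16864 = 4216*4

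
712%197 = 121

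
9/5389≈0.00167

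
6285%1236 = 105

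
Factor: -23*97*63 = -1*3^2*7^1*23^1*97^1 = -140553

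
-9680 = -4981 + -4699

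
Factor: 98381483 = 37^1*151^1*17609^1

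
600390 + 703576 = 1303966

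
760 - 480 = 280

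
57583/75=767 + 58/75 ≈ 767.77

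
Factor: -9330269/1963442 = -1 * 2^(-1) * 13^(-1) * 37^(-1) * 43^1 * 157^(-1) * 16691^1 = -717713/151034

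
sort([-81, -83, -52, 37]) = [-83, -81, -52, 37]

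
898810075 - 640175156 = 258634919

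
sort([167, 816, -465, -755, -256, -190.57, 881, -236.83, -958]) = [-958, -755, -465, -256, -236.83, -190.57, 167, 816, 881]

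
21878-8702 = 13176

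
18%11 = 7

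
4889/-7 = -698 - 3/7 ≈ -698.43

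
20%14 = 6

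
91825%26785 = 11470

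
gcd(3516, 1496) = 4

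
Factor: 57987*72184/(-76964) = -1*2^1*3^2*7^1*17^1*71^(-1)*271^(-1)*379^1*1289^1 = -1046433402/19241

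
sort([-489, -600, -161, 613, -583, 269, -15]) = [-600, -583, -489, -161, -15, 269, 613]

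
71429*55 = 3928595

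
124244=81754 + 42490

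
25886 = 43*602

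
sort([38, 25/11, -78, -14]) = [-78, -14, 25/11, 38]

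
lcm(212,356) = 18868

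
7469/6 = 1244 + 5/6 ≈ 1244.83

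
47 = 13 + 34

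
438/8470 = 219/4235 ≈ 0.0517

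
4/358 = 2/179 ≈ 0.0112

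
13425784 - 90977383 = -77551599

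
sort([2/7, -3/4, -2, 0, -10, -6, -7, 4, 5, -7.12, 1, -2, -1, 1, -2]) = [-10, -7.12, -7, -6, -2, -2, -2, -1, -3/4, 0, 2/7, 1, 1, 4, 5]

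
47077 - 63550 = -16473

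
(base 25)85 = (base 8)315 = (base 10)205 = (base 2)11001101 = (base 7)412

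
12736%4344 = 4048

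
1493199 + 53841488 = 55334687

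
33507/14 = 2393 + 5/14 ≈ 2393.36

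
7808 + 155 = 7963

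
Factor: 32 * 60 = 2^7 * 3^1 * 5^1 = 1920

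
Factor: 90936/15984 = 2^(-1)*37^(-1)*421^1 = 421/74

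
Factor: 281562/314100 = 2^ (-1)*3^ (-1)*5^ (-2)*167^1*281^1*349^ (-1) = 46927/52350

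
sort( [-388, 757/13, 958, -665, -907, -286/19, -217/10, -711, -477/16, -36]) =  [-907, -711, -665, -388, -36, -477/16, -217/10, -286/19, 757/13, 958]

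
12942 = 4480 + 8462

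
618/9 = 206/3 ≈ 68.67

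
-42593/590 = -72 - 113/590 ≈ -72.19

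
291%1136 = 291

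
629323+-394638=234685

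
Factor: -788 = -1*2^2*197^1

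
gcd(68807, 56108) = 83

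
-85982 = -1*85982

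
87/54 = 29/18 ≈ 1.61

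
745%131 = 90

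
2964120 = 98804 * 30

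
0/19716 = 0 = 0.00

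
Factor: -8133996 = -1*2^2*3^1*13^1*23^1*2267^1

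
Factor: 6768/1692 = 2^2 = 4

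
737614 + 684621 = 1422235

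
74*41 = 3034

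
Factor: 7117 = 11^1*647^1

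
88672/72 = 1231+5/9 ≈ 1231.56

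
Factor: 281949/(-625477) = -1*3^1*93983^1*625477^(-1)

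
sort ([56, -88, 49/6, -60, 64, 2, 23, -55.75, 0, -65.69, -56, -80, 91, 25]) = [-88, -80, -65.69, -60, -56, -55.75, 0, 2, 49/6, 23, 25, 56, 64, 91]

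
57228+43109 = 100337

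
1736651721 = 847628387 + 889023334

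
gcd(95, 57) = 19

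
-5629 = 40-5669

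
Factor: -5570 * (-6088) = 2^4 * 5^1 * 557^1 * 761^1 = 33910160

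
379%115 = 34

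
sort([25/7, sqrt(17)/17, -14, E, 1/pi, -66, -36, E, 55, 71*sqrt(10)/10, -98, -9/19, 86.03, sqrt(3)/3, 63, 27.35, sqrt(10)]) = [-98, -66, -36, -14, -9/19, sqrt(17)/17, 1/pi, sqrt(3)/3, E, E, sqrt(10), 25/7, 71*sqrt(10)/10, 27.35, 55, 63, 86.03]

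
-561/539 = -51/49 ≈ -1.04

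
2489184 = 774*3216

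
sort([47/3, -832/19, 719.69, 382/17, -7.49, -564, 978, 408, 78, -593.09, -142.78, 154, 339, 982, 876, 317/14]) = [-593.09, -564, -142.78, -832/19, -7.49, 47/3, 382/17, 317/14, 78, 154, 339, 408, 719.69, 876, 978, 982]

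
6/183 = 2/61 ≈ 0.0328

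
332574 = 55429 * 6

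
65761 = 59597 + 6164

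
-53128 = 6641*(-8)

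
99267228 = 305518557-206251329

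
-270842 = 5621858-5892700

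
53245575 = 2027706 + 51217869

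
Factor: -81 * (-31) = 3^4 * 31^1 = 2511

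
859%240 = 139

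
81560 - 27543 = 54017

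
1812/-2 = -906 = -906.00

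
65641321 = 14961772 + 50679549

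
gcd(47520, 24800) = 160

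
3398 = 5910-2512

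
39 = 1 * 39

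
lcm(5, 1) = 5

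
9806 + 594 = 10400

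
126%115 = 11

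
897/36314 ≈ 0.0247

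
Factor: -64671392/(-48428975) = 2^5*5^(-2)*7^(-1)*29^1*31^(-1)*79^(-1)*113^(-1)*227^1*307^1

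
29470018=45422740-15952722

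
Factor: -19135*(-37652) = 2^2*5^1*43^1*89^1*9413^1 = 720471020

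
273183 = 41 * 6663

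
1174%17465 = 1174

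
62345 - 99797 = -37452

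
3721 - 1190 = 2531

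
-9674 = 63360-73034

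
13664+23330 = 36994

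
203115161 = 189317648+13797513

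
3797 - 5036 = -1239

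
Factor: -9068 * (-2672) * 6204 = 2^8 * 3^1 * 11^1 * 47^1 * 167^1 * 2267^1 = 150321033984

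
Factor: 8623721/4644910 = 2^(-1)*5^(-1)*17^(-1)*89^(-1)*307^(-1)*8623721^1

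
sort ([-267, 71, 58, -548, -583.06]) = [-583.06, -548, -267, 58, 71]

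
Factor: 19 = 19^1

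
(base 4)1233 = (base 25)4b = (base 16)6f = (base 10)111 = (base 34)39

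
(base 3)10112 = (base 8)137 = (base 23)43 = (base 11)87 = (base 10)95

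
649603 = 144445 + 505158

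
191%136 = 55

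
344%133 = 78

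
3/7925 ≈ 0.000379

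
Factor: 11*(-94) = -1*2^1*11^1*47^1 = -1034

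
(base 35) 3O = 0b10000001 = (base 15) 89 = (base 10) 129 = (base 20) 69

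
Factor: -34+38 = 2^2 = 4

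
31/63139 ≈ 0.000491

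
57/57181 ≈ 0.000997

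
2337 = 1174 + 1163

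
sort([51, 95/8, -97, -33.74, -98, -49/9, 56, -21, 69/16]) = [-98, -97, -33.74, -21, -49/9, 69/16, 95/8, 51, 56]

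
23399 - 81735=-58336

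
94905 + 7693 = 102598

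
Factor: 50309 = 7^1 * 7187^1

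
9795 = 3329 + 6466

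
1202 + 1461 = 2663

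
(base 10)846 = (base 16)34e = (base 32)qe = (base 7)2316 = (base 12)5a6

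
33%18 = 15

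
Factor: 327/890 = 2^(-1)*3^1*5^(-1)*89^(-1)*109^1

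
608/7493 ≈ 0.0811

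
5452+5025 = 10477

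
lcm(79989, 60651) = 5519241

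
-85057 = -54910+-30147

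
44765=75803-31038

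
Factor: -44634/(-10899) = 2^1*3^(-1)*7^(-1)*43^1 = 86/21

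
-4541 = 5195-9736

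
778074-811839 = -33765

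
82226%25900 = 4526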